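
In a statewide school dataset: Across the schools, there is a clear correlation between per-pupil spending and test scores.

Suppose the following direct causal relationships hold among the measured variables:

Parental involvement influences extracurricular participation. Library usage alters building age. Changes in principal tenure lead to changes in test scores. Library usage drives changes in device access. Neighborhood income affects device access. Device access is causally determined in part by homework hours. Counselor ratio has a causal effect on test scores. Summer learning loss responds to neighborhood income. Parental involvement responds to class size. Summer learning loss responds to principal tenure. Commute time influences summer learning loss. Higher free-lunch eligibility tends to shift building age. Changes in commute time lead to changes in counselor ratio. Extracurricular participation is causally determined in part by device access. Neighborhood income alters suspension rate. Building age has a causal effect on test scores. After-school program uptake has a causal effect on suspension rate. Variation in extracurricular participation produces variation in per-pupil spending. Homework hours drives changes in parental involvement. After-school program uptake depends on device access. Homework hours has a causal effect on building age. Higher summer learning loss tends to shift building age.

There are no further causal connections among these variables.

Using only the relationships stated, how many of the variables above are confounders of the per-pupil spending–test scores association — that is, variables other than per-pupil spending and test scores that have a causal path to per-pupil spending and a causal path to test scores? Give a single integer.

The common causes are: homework hours (to per-pupil spending via homework hours → device access → extracurricular participation → per-pupil spending; to test scores via homework hours → building age → test scores); library usage (to per-pupil spending via library usage → device access → extracurricular participation → per-pupil spending; to test scores via library usage → building age → test scores); neighborhood income (to per-pupil spending via neighborhood income → device access → extracurricular participation → per-pupil spending; to test scores via neighborhood income → summer learning loss → building age → test scores).
Every other variable lacks a causal path to at least one of per-pupil spending and test scores.

3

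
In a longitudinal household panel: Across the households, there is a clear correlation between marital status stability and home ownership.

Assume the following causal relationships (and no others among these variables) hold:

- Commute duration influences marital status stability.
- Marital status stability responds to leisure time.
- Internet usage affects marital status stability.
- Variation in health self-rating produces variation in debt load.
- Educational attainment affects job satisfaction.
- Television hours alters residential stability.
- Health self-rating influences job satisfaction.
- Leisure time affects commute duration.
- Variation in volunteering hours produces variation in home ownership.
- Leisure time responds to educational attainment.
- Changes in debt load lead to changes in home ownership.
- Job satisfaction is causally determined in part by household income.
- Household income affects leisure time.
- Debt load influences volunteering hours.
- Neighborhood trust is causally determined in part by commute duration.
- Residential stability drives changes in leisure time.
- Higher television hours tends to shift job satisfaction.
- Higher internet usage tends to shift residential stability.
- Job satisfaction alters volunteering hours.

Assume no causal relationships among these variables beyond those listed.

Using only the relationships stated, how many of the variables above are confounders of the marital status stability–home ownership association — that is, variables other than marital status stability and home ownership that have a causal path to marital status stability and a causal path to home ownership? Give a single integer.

The common causes are: educational attainment (to marital status stability via educational attainment → leisure time → marital status stability; to home ownership via educational attainment → job satisfaction → volunteering hours → home ownership); household income (to marital status stability via household income → leisure time → marital status stability; to home ownership via household income → job satisfaction → volunteering hours → home ownership); television hours (to marital status stability via television hours → residential stability → leisure time → marital status stability; to home ownership via television hours → job satisfaction → volunteering hours → home ownership).
Every other variable lacks a causal path to at least one of marital status stability and home ownership.

3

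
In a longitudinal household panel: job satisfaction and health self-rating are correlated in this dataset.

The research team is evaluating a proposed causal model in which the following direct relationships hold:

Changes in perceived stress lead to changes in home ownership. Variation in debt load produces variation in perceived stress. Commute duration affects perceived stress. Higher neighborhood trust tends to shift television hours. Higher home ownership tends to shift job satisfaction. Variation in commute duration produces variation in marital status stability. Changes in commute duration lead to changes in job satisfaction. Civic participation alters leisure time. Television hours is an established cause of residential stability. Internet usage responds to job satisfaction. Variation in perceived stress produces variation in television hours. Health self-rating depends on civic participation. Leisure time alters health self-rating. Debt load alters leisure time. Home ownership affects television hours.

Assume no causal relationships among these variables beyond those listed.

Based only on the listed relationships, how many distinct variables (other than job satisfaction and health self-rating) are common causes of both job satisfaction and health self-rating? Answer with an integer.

1

The common causes are: debt load (to job satisfaction via debt load → perceived stress → home ownership → job satisfaction; to health self-rating via debt load → leisure time → health self-rating).
Every other variable lacks a causal path to at least one of job satisfaction and health self-rating.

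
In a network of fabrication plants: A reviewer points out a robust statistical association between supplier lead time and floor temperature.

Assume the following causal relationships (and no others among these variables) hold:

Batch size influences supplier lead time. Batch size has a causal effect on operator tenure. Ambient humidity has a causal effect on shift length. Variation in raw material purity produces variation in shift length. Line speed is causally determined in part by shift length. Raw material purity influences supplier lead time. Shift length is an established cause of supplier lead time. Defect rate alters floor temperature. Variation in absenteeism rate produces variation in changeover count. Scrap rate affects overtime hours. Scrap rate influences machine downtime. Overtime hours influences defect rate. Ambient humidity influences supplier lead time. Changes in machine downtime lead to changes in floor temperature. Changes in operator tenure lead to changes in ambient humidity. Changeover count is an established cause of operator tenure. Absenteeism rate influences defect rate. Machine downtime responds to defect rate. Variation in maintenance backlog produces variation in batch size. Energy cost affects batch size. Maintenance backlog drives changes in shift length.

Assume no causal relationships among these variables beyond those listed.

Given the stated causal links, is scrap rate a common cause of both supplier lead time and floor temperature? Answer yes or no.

Scrap rate has no stated causal path to supplier lead time. A confounder must cause both variables, so scrap rate does not qualify.

no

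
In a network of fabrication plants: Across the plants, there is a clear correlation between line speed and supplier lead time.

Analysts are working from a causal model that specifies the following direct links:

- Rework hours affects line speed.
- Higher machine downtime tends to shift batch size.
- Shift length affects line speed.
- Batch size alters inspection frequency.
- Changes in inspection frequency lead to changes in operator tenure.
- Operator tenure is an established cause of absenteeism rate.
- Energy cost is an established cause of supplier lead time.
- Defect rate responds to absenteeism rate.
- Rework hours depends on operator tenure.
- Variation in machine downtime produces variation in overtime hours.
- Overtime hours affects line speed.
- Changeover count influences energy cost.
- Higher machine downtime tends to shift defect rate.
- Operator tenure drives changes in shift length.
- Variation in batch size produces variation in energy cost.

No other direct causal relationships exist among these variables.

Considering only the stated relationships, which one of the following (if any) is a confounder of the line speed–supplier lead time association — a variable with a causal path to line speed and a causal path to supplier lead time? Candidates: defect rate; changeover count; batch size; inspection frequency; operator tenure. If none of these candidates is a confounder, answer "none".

Batch size causes line speed (batch size → inspection frequency → operator tenure → rework hours → line speed) and also causes supplier lead time (batch size → energy cost → supplier lead time); it is a common cause of both.
Each of the other candidates lacks a causal path to at least one of line speed and supplier lead time, so they do not confound the relationship.

batch size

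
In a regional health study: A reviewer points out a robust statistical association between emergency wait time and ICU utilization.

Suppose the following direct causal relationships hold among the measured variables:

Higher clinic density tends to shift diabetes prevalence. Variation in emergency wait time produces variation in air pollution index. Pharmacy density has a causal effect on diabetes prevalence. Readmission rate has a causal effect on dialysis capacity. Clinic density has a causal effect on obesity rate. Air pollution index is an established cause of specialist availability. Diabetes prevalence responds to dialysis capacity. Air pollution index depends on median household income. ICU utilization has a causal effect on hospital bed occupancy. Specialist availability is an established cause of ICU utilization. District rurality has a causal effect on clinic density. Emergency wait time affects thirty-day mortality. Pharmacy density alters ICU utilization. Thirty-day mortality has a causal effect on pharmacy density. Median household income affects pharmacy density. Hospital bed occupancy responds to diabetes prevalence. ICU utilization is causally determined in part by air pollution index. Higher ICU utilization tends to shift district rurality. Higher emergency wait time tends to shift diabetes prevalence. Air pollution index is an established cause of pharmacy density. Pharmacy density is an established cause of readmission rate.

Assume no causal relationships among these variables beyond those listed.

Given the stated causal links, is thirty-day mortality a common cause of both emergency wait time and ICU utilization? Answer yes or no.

no

Thirty-day mortality has no stated causal path to emergency wait time. A confounder must cause both variables, so thirty-day mortality does not qualify.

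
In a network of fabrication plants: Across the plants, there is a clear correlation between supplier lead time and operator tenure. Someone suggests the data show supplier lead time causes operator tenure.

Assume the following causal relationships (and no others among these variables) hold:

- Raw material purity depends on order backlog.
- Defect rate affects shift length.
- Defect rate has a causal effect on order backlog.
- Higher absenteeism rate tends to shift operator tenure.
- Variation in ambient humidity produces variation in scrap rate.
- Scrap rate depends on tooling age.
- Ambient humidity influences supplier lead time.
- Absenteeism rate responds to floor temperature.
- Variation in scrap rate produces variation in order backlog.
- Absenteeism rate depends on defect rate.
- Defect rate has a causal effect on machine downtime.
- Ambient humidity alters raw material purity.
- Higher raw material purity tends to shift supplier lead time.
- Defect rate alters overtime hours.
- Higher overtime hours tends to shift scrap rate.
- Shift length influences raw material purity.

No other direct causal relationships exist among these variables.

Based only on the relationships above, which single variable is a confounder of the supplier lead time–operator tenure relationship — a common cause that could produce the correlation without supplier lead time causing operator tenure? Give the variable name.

defect rate

Defect rate has a causal path to supplier lead time (defect rate → shift length → raw material purity → supplier lead time) and a separate causal path to operator tenure (defect rate → absenteeism rate → operator tenure), so it is a common cause of both.
No stated relationship gives supplier lead time a causal route to operator tenure, so the correlation is explained by the shared upstream cause rather than a direct effect.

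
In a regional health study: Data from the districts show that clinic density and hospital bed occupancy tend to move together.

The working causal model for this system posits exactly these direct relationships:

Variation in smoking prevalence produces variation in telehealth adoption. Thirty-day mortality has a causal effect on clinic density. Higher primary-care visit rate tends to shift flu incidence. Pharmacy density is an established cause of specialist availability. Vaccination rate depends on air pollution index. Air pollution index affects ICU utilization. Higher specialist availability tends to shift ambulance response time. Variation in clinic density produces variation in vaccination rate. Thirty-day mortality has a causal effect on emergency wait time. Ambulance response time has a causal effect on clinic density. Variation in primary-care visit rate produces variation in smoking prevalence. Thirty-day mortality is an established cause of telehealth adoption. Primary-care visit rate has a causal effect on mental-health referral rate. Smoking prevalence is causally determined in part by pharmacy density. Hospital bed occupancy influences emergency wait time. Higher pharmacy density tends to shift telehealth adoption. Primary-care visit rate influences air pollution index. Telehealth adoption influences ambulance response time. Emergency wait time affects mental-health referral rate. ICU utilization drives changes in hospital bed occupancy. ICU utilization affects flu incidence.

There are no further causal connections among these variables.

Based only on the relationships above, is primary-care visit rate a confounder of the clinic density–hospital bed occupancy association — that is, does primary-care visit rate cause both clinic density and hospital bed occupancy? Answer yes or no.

Primary-care visit rate has a causal path to clinic density (primary-care visit rate → smoking prevalence → telehealth adoption → ambulance response time → clinic density) and to hospital bed occupancy (primary-care visit rate → air pollution index → ICU utilization → hospital bed occupancy), so it is a common cause of both — a confounder.

yes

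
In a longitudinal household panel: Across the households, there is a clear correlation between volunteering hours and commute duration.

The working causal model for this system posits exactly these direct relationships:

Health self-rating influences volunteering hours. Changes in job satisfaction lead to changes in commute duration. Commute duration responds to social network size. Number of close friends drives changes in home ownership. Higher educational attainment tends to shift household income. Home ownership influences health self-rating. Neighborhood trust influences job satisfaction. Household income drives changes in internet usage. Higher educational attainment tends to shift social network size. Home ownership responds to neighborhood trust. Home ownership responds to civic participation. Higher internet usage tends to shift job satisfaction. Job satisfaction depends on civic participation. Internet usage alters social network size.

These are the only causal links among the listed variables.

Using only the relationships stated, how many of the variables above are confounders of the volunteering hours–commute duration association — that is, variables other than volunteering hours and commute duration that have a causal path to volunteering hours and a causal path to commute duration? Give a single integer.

The common causes are: civic participation (to volunteering hours via civic participation → home ownership → health self-rating → volunteering hours; to commute duration via civic participation → job satisfaction → commute duration); neighborhood trust (to volunteering hours via neighborhood trust → home ownership → health self-rating → volunteering hours; to commute duration via neighborhood trust → job satisfaction → commute duration).
Every other variable lacks a causal path to at least one of volunteering hours and commute duration.

2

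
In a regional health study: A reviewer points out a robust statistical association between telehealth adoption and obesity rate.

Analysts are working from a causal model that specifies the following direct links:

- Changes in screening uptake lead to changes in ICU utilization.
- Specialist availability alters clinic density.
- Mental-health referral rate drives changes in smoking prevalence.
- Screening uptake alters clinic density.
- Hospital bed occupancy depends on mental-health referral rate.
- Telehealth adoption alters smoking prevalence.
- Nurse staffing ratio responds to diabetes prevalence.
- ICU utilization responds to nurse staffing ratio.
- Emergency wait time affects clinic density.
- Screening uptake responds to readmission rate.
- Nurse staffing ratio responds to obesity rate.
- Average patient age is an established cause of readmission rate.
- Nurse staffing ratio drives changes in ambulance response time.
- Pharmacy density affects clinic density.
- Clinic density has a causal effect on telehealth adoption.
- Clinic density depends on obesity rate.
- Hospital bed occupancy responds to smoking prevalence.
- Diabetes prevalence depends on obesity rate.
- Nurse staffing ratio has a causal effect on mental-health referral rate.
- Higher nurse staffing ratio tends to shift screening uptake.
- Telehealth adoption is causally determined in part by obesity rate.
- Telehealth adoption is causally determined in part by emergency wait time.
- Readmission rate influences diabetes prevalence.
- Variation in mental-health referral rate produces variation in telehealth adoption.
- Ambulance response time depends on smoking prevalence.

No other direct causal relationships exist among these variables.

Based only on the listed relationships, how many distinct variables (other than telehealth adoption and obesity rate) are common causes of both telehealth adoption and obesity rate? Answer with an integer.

No listed variable has a causal path to both telehealth adoption and obesity rate, so there are no common causes.

0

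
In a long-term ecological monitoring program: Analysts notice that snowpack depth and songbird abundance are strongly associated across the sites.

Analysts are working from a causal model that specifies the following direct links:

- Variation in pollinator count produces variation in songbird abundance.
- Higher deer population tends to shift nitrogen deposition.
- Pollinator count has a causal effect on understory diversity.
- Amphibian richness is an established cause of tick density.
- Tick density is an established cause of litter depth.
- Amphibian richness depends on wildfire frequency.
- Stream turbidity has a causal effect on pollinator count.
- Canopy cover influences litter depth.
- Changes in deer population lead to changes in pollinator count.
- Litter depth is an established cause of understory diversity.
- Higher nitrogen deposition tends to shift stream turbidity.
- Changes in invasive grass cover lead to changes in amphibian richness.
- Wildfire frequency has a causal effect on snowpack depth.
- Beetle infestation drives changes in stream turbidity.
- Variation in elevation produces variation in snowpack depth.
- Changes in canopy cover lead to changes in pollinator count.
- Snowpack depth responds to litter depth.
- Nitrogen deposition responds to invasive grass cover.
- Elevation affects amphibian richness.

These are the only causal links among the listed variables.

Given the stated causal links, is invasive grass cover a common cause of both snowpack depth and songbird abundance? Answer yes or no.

yes

Invasive grass cover has a causal path to snowpack depth (invasive grass cover → amphibian richness → tick density → litter depth → snowpack depth) and to songbird abundance (invasive grass cover → nitrogen deposition → stream turbidity → pollinator count → songbird abundance), so it is a common cause of both — a confounder.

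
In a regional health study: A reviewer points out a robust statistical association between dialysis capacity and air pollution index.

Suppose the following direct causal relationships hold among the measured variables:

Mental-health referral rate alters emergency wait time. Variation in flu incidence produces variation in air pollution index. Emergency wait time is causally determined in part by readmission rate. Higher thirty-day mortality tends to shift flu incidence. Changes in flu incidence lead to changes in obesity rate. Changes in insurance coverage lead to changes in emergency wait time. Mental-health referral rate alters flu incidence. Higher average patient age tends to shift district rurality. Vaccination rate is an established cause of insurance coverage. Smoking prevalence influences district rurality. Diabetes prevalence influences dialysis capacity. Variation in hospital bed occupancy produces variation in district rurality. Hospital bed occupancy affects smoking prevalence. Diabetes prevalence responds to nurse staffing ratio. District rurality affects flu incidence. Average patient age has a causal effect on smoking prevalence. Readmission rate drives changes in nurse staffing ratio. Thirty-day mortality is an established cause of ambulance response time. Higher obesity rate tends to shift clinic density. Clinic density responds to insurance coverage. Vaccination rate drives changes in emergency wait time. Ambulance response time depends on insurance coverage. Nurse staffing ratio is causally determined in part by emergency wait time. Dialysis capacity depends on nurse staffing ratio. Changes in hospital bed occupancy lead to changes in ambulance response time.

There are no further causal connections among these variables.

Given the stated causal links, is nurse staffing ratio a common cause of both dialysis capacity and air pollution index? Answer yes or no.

no

Nurse staffing ratio has no stated causal path to air pollution index. A confounder must cause both variables, so nurse staffing ratio does not qualify.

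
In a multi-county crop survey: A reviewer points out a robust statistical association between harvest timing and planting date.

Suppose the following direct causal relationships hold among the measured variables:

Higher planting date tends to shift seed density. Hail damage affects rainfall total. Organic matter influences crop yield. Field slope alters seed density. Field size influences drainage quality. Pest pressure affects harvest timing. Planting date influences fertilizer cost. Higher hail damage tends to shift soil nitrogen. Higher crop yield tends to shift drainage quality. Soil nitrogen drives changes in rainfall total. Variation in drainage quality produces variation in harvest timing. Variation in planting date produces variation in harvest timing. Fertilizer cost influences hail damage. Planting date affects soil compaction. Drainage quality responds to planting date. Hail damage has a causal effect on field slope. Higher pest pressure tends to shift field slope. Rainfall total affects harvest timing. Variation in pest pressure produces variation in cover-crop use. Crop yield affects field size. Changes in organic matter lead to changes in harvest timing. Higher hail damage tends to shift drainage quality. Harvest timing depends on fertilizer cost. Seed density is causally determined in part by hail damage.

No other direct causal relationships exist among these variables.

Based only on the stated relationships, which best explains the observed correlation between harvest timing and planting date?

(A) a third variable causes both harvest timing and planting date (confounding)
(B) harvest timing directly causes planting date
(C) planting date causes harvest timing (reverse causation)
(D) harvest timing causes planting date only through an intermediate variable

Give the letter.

C

The stated link runs planting date → harvest timing; harvest timing has no causal path to planting date. No variable causes both, so confounding is ruled out. The correlation reflects reverse causation.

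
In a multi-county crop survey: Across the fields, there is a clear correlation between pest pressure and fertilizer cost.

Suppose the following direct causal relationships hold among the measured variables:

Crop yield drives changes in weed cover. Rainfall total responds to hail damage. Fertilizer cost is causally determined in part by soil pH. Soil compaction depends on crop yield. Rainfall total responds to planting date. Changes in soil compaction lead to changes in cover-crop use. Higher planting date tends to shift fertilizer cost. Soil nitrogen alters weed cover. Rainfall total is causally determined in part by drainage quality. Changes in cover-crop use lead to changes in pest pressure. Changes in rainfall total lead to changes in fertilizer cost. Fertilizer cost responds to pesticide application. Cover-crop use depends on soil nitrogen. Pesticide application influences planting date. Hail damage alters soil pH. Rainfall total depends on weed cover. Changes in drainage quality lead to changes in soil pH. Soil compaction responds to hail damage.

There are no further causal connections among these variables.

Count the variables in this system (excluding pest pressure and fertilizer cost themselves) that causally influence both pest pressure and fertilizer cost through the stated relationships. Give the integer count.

3

The common causes are: crop yield (to pest pressure via crop yield → soil compaction → cover-crop use → pest pressure; to fertilizer cost via crop yield → weed cover → rainfall total → fertilizer cost); hail damage (to pest pressure via hail damage → soil compaction → cover-crop use → pest pressure; to fertilizer cost via hail damage → rainfall total → fertilizer cost); soil nitrogen (to pest pressure via soil nitrogen → cover-crop use → pest pressure; to fertilizer cost via soil nitrogen → weed cover → rainfall total → fertilizer cost).
Every other variable lacks a causal path to at least one of pest pressure and fertilizer cost.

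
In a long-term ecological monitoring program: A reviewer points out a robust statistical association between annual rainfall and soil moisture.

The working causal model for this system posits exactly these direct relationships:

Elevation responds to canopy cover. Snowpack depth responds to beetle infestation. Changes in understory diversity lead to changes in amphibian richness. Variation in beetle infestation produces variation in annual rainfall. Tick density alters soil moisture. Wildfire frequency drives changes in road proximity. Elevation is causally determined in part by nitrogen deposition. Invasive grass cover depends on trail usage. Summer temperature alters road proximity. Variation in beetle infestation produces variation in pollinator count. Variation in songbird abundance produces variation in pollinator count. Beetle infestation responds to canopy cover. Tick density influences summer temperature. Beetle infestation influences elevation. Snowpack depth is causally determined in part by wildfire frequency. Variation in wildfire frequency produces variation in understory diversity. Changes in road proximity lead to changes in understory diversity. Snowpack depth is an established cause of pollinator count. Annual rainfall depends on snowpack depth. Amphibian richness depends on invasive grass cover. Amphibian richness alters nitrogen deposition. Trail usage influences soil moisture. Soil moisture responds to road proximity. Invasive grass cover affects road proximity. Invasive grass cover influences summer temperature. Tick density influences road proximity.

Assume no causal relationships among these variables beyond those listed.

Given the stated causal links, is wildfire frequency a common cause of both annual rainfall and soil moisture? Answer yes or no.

Wildfire frequency has a causal path to annual rainfall (wildfire frequency → snowpack depth → annual rainfall) and to soil moisture (wildfire frequency → road proximity → soil moisture), so it is a common cause of both — a confounder.

yes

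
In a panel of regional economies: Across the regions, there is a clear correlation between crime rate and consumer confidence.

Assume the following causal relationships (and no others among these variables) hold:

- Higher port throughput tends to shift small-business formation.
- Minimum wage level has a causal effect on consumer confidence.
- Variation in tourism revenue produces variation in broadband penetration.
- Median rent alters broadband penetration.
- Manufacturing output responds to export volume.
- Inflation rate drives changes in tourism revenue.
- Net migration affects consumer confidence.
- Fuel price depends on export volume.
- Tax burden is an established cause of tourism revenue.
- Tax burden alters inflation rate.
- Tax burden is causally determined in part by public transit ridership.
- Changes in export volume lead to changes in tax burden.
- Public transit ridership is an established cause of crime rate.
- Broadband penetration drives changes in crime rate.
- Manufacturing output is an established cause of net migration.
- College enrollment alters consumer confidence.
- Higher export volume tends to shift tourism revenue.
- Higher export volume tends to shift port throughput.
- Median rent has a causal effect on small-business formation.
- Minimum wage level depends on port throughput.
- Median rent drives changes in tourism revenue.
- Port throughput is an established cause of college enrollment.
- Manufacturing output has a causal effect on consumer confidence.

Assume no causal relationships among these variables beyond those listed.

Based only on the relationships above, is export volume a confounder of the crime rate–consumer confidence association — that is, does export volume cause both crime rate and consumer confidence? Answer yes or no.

yes

Export volume has a causal path to crime rate (export volume → tourism revenue → broadband penetration → crime rate) and to consumer confidence (export volume → manufacturing output → consumer confidence), so it is a common cause of both — a confounder.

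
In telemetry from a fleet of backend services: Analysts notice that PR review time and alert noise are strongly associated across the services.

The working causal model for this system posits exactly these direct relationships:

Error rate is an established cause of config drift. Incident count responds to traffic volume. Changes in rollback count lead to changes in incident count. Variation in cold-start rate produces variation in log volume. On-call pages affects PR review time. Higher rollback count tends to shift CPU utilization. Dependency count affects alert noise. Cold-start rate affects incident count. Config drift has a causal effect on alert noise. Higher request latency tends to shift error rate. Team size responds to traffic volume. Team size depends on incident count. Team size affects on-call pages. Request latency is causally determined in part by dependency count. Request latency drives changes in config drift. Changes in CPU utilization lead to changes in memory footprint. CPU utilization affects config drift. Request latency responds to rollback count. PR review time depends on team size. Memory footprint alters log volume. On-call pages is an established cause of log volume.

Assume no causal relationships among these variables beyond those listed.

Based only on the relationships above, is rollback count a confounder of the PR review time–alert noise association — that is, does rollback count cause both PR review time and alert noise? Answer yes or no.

yes

Rollback count has a causal path to PR review time (rollback count → incident count → team size → PR review time) and to alert noise (rollback count → request latency → config drift → alert noise), so it is a common cause of both — a confounder.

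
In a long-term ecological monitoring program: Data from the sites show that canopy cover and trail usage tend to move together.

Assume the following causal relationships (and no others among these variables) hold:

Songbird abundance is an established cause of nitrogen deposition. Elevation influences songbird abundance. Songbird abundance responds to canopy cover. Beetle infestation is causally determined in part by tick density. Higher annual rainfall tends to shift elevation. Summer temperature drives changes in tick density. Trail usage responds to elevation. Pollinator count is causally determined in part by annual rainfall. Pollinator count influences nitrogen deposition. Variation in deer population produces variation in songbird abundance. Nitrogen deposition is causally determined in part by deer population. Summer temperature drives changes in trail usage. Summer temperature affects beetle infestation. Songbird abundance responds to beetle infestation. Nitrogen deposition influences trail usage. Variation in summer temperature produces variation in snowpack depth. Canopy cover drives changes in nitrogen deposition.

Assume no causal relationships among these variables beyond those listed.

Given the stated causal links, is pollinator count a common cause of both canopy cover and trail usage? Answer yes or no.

no

Pollinator count has no stated causal path to canopy cover. A confounder must cause both variables, so pollinator count does not qualify.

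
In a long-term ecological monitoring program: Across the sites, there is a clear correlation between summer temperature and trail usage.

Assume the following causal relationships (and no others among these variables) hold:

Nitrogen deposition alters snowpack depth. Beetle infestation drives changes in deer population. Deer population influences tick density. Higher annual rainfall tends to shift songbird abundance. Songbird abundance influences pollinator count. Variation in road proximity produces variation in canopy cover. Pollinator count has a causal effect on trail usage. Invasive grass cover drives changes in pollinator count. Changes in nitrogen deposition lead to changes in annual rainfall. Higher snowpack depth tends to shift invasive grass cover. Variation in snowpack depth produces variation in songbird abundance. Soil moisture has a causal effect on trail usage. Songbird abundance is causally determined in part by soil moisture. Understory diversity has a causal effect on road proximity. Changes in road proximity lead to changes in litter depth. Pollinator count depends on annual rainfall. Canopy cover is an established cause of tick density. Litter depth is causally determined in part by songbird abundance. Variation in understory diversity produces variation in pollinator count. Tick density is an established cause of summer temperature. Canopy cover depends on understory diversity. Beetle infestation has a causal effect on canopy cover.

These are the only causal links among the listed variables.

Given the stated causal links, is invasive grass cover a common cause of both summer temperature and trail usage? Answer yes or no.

Invasive grass cover has no stated causal path to summer temperature. A confounder must cause both variables, so invasive grass cover does not qualify.

no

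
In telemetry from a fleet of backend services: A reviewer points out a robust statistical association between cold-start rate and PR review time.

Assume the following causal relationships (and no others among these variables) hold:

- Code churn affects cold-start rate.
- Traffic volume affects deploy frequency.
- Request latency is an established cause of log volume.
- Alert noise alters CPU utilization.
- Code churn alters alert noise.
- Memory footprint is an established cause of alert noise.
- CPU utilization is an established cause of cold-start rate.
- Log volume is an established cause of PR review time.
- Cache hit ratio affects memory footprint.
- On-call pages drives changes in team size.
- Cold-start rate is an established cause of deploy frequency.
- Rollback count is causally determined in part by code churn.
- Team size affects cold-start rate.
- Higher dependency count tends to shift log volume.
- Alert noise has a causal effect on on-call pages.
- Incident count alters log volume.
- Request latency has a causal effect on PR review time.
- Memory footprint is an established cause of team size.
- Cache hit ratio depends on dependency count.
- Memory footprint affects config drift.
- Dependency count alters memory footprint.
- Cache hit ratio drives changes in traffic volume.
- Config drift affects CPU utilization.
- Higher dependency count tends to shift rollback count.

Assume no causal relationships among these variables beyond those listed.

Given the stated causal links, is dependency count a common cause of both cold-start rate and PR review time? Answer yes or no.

Dependency count has a causal path to cold-start rate (dependency count → memory footprint → team size → cold-start rate) and to PR review time (dependency count → log volume → PR review time), so it is a common cause of both — a confounder.

yes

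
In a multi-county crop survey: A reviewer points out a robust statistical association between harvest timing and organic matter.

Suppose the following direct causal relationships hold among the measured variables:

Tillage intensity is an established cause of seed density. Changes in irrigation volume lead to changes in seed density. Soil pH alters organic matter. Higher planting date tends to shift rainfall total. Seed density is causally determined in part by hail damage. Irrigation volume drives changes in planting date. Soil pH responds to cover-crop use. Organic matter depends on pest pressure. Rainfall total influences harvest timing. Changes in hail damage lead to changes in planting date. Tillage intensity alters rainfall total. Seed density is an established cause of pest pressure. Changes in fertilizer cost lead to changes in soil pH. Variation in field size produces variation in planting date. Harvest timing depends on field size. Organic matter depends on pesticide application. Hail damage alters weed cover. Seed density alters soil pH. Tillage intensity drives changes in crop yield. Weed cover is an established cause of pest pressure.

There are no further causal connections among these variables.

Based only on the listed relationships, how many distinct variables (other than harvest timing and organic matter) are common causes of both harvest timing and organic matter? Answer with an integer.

3

The common causes are: hail damage (to harvest timing via hail damage → planting date → rainfall total → harvest timing; to organic matter via hail damage → seed density → pest pressure → organic matter); irrigation volume (to harvest timing via irrigation volume → planting date → rainfall total → harvest timing; to organic matter via irrigation volume → seed density → pest pressure → organic matter); tillage intensity (to harvest timing via tillage intensity → rainfall total → harvest timing; to organic matter via tillage intensity → seed density → pest pressure → organic matter).
Every other variable lacks a causal path to at least one of harvest timing and organic matter.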